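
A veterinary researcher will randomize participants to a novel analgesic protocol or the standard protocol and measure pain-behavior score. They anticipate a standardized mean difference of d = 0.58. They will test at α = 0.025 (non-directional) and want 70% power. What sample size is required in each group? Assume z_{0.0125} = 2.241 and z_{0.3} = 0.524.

For two independent groups with equal n: n = 2·((z_{α/2} + z_β) / d)².
z_{α/2} + z_β = 2.241 + 0.524 = 2.765.
n = 2 × (2.765 / 0.58)² = 2 × 4.767² = 2 × 22.73 = 45.5.
Round up to the next whole participant.

n = 46 per group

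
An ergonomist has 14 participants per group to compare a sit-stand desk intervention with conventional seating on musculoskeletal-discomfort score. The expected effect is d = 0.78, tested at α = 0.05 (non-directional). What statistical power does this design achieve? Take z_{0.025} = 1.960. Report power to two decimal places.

For two equal groups, power = Φ(d·√(n/2) − z_{α/2}).
d·√(n/2) = 0.78 × √(14/2) = 0.78 × 2.646 = 2.064.
z_β = 2.064 − 1.960 = 0.104.
Power = Φ(0.104) = 0.541.

power ≈ 0.54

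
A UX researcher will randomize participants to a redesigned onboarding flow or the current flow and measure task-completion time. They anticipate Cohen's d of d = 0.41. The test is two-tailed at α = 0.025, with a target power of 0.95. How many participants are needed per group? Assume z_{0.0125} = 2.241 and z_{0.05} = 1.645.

n = 180 per group

For two independent groups with equal n: n = 2·((z_{α/2} + z_β) / d)².
z_{α/2} + z_β = 2.241 + 1.645 = 3.886.
n = 2 × (3.886 / 0.41)² = 2 × 9.478² = 2 × 89.83 = 179.7.
Round up to the next whole participant.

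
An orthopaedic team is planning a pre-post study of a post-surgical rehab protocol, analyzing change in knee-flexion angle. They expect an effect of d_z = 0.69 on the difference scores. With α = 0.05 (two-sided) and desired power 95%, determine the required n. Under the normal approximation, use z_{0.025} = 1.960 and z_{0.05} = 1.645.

n = 28 pairs

For a paired (one-sample on differences) test: n = ((z_{α/2} + z_β) / d)².
z_{α/2} + z_β = 1.960 + 1.645 = 3.605.
n = (3.605 / 0.69)² = 5.225² = 27.30.
Round up.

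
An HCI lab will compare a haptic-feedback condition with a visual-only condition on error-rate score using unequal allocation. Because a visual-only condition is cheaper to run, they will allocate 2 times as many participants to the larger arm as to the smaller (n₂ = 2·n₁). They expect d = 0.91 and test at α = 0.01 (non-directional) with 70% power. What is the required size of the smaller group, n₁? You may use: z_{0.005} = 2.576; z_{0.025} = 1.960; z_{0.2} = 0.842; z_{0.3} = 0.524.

With allocation ratio k = n₂/n₁ = 2, Var(x̄₁−x̄₂) = σ²(1/n₁ + 1/(k·n₁)) = σ²·(k+1)/(k·n₁).
So n₁ = (1 + 1/k)·((z_{α/2} + z_β)/d)² = 1.500 × (3.100/0.91)².
n₁ = 1.500 × 11.60 = 17.4.
Round up: n₁ = 18, giving n₂ = 2 × 18 = 36.

n₁ = 18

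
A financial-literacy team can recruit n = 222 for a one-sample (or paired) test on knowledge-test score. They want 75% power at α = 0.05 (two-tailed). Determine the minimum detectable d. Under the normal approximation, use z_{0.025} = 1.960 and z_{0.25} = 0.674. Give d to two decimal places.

d_min ≈ 0.18

For a single sample (or paired design) of n = 222: d_min = (z_{α/2} + z_β)/√n.
z-sum = 1.960 + 0.674 = 2.634.
d_min = 2.634 / √222 = 2.634 / 14.900 = 0.177.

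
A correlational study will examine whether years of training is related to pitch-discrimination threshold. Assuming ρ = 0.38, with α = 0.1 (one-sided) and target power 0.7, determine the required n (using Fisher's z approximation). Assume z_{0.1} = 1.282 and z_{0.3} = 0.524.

n = 24

Fisher's z: C = ½·ln((1+r)/(1−r)) = ½·ln(2.2258) = 0.4001.
n = ((z_{α} + z_β)/C)² + 3.
(1.282 + 0.524) / 0.4001 = 1.806 / 0.4001 = 4.514.
n = 4.514² + 3 = 20.38 + 3 = 23.4.
Round up.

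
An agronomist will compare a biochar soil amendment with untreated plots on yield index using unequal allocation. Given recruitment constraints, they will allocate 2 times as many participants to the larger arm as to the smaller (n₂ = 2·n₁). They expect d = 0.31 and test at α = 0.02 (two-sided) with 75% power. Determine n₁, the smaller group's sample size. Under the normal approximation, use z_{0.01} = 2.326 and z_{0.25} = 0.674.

With allocation ratio k = n₂/n₁ = 2, Var(x̄₁−x̄₂) = σ²(1/n₁ + 1/(k·n₁)) = σ²·(k+1)/(k·n₁).
So n₁ = (1 + 1/k)·((z_{α/2} + z_β)/d)² = 1.500 × (3.000/0.31)².
n₁ = 1.500 × 93.65 = 140.5.
Round up: n₁ = 141, giving n₂ = 2 × 141 = 282.

n₁ = 141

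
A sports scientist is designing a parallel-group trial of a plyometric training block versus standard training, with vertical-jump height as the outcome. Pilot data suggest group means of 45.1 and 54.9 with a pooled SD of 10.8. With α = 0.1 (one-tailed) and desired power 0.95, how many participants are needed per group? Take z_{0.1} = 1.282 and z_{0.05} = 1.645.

Cohen's d = |M₁ − M₂| / SD_pooled = |45.1 − 54.9| / 10.8 = 9.8 / 10.8 = 0.907.
For two independent groups with equal n: n = 2·((z_{α} + z_β) / d)².
z_{α} + z_β = 1.282 + 1.645 = 2.927.
n = 2 × (2.927 / 0.907)² = 2 × 3.227² = 2 × 10.41 = 20.8.
Round up to the next whole participant.

n = 21 per group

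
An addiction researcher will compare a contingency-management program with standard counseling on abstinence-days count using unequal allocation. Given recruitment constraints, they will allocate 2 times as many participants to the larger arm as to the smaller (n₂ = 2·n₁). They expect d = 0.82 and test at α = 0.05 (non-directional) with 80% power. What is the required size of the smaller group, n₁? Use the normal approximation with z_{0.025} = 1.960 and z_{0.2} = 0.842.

n₁ = 18

With allocation ratio k = n₂/n₁ = 2, Var(x̄₁−x̄₂) = σ²(1/n₁ + 1/(k·n₁)) = σ²·(k+1)/(k·n₁).
So n₁ = (1 + 1/k)·((z_{α/2} + z_β)/d)² = 1.500 × (2.802/0.82)².
n₁ = 1.500 × 11.68 = 17.5.
Round up: n₁ = 18, giving n₂ = 2 × 18 = 36.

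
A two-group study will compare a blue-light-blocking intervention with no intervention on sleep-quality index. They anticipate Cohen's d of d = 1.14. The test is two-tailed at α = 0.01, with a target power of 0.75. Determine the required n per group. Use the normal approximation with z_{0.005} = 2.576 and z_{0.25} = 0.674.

For two independent groups with equal n: n = 2·((z_{α/2} + z_β) / d)².
z_{α/2} + z_β = 2.576 + 0.674 = 3.250.
n = 2 × (3.250 / 1.14)² = 2 × 2.851² = 2 × 8.13 = 16.3.
Round up to the next whole participant.

n = 17 per group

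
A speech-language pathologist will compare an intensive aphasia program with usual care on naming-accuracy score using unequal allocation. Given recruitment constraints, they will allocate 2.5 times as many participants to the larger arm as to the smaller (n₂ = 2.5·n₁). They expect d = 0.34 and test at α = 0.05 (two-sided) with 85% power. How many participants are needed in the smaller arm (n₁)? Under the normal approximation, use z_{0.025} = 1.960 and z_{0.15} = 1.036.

n₁ = 109

With allocation ratio k = n₂/n₁ = 2.5, Var(x̄₁−x̄₂) = σ²(1/n₁ + 1/(k·n₁)) = σ²·(k+1)/(k·n₁).
So n₁ = (1 + 1/k)·((z_{α/2} + z_β)/d)² = 1.400 × (2.996/0.34)².
n₁ = 1.400 × 77.65 = 108.7.
Round up: n₁ = 109, giving n₂ = ⌈2.5 × 109⌉ = ⌈272.5⌉ = 273.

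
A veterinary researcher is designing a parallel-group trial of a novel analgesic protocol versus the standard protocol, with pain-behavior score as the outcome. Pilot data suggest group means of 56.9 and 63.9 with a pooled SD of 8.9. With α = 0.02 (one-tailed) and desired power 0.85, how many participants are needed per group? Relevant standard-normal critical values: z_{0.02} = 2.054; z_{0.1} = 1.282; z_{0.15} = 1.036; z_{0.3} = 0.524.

n = 31 per group

Cohen's d = |M₁ − M₂| / SD_pooled = |56.9 − 63.9| / 8.9 = 7.0 / 8.9 = 0.787.
For two independent groups with equal n: n = 2·((z_{α} + z_β) / d)².
z_{α} + z_β = 2.054 + 1.036 = 3.090.
n = 2 × (3.090 / 0.787)² = 2 × 3.926² = 2 × 15.42 = 30.8.
Round up to the next whole participant.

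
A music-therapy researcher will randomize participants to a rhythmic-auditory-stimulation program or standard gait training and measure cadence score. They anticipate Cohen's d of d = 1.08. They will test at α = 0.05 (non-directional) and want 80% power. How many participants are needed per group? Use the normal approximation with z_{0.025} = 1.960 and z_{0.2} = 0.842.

For two independent groups with equal n: n = 2·((z_{α/2} + z_β) / d)².
z_{α/2} + z_β = 1.960 + 0.842 = 2.802.
n = 2 × (2.802 / 1.08)² = 2 × 2.594² = 2 × 6.73 = 13.5.
Round up to the next whole participant.

n = 14 per group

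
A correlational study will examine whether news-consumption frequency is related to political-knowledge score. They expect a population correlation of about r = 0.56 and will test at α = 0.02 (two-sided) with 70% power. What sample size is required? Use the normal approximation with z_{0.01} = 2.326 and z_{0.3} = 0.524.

Fisher's z: C = ½·ln((1+r)/(1−r)) = ½·ln(3.5455) = 0.6328.
n = ((z_{α/2} + z_β)/C)² + 3.
(2.326 + 0.524) / 0.6328 = 2.850 / 0.6328 = 4.504.
n = 4.504² + 3 = 20.28 + 3 = 23.3.
Round up.

n = 24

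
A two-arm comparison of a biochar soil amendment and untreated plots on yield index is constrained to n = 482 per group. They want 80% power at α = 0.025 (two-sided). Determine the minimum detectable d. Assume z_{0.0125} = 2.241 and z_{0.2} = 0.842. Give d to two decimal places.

d_min ≈ 0.20

For two independent groups of n = 482 each: d_min = (z_{α/2} + z_β)·√(2/n).
z-sum = 2.241 + 0.842 = 3.083.
d_min = 3.083 × √(2/482) = 3.083 × 0.0644 = 0.199.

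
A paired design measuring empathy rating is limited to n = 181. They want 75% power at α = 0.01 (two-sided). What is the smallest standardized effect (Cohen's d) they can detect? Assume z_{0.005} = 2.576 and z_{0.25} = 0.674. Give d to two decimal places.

For a single sample (or paired design) of n = 181: d_min = (z_{α/2} + z_β)/√n.
z-sum = 2.576 + 0.674 = 3.250.
d_min = 3.250 / √181 = 3.250 / 13.454 = 0.242.

d_min ≈ 0.24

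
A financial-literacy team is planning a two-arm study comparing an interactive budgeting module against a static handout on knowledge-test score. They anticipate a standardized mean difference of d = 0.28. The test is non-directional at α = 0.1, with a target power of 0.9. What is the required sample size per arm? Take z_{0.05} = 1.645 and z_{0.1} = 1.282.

For two independent groups with equal n: n = 2·((z_{α/2} + z_β) / d)².
z_{α/2} + z_β = 1.645 + 1.282 = 2.927.
n = 2 × (2.927 / 0.28)² = 2 × 10.454² = 2 × 109.28 = 218.6.
Round up to the next whole participant.

n = 219 per group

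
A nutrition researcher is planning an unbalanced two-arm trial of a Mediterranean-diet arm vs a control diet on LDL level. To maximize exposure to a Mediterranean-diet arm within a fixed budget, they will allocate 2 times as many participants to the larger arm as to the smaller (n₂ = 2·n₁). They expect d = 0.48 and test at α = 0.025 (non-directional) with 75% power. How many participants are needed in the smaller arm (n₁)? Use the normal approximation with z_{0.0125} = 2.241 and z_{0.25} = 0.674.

With allocation ratio k = n₂/n₁ = 2, Var(x̄₁−x̄₂) = σ²(1/n₁ + 1/(k·n₁)) = σ²·(k+1)/(k·n₁).
So n₁ = (1 + 1/k)·((z_{α/2} + z_β)/d)² = 1.500 × (2.915/0.48)².
n₁ = 1.500 × 36.88 = 55.3.
Round up: n₁ = 56, giving n₂ = 2 × 56 = 112.

n₁ = 56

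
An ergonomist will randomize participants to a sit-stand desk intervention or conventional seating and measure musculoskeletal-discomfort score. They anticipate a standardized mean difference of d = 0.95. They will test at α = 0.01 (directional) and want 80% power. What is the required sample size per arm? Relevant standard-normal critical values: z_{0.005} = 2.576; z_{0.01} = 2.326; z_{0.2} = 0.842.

For two independent groups with equal n: n = 2·((z_{α} + z_β) / d)².
z_{α} + z_β = 2.326 + 0.842 = 3.168.
n = 2 × (3.168 / 0.95)² = 2 × 3.335² = 2 × 11.12 = 22.2.
Round up to the next whole participant.

n = 23 per group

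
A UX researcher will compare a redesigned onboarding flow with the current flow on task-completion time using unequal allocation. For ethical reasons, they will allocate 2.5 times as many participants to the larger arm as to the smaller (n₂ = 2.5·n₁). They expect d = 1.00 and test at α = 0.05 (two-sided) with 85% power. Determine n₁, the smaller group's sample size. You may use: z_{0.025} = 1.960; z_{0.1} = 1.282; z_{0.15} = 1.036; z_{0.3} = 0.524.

With allocation ratio k = n₂/n₁ = 2.5, Var(x̄₁−x̄₂) = σ²(1/n₁ + 1/(k·n₁)) = σ²·(k+1)/(k·n₁).
So n₁ = (1 + 1/k)·((z_{α/2} + z_β)/d)² = 1.400 × (2.996/1.00)².
n₁ = 1.400 × 8.98 = 12.6.
Round up: n₁ = 13, giving n₂ = ⌈2.5 × 13⌉ = ⌈32.5⌉ = 33.

n₁ = 13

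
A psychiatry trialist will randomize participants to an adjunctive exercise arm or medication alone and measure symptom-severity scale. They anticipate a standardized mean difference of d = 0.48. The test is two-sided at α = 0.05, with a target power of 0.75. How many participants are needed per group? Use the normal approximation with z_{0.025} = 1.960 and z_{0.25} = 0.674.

For two independent groups with equal n: n = 2·((z_{α/2} + z_β) / d)².
z_{α/2} + z_β = 1.960 + 0.674 = 2.634.
n = 2 × (2.634 / 0.48)² = 2 × 5.487² = 2 × 30.11 = 60.2.
Round up to the next whole participant.

n = 61 per group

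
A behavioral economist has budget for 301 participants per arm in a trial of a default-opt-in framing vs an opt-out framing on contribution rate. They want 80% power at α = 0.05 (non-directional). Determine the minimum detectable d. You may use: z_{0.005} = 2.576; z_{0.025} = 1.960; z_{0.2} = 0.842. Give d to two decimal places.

d_min ≈ 0.23

For two independent groups of n = 301 each: d_min = (z_{α/2} + z_β)·√(2/n).
z-sum = 1.960 + 0.842 = 2.802.
d_min = 2.802 × √(2/301) = 2.802 × 0.0815 = 0.228.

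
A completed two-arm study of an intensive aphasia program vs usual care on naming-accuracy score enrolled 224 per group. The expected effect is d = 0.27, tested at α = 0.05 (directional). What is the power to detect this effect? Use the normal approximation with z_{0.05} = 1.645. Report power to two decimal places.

For two equal groups, power = Φ(d·√(n/2) − z_{α}).
d·√(n/2) = 0.27 × √(224/2) = 0.27 × 10.583 = 2.857.
z_β = 2.857 − 1.645 = 1.212.
Power = Φ(1.212) = 0.887.

power ≈ 0.89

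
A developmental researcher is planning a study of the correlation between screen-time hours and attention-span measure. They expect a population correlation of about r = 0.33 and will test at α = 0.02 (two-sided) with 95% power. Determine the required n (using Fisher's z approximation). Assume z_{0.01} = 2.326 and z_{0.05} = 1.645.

n = 138

Fisher's z: C = ½·ln((1+r)/(1−r)) = ½·ln(1.9851) = 0.3428.
n = ((z_{α/2} + z_β)/C)² + 3.
(2.326 + 1.645) / 0.3428 = 3.971 / 0.3428 = 11.584.
n = 11.584² + 3 = 134.19 + 3 = 137.2.
Round up.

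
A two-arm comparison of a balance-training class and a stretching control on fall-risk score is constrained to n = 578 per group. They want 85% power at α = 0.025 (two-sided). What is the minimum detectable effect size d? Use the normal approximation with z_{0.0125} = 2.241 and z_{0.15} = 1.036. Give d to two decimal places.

For two independent groups of n = 578 each: d_min = (z_{α/2} + z_β)·√(2/n).
z-sum = 2.241 + 1.036 = 3.277.
d_min = 3.277 × √(2/578) = 3.277 × 0.0588 = 0.193.

d_min ≈ 0.19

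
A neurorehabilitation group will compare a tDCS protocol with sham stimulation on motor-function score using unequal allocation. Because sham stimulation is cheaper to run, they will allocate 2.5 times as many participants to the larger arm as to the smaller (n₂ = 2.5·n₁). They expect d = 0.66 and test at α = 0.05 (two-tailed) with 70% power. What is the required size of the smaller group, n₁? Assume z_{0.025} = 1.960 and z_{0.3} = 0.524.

With allocation ratio k = n₂/n₁ = 2.5, Var(x̄₁−x̄₂) = σ²(1/n₁ + 1/(k·n₁)) = σ²·(k+1)/(k·n₁).
So n₁ = (1 + 1/k)·((z_{α/2} + z_β)/d)² = 1.400 × (2.484/0.66)².
n₁ = 1.400 × 14.16 = 19.8.
Round up: n₁ = 20, giving n₂ = 2.5 × 20 = 50.

n₁ = 20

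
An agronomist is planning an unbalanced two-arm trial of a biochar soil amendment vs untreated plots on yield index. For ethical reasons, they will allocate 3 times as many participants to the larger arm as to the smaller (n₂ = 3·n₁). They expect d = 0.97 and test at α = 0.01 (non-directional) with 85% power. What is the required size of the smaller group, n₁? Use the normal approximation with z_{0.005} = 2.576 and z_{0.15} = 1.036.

With allocation ratio k = n₂/n₁ = 3, Var(x̄₁−x̄₂) = σ²(1/n₁ + 1/(k·n₁)) = σ²·(k+1)/(k·n₁).
So n₁ = (1 + 1/k)·((z_{α/2} + z_β)/d)² = 1.333 × (3.612/0.97)².
n₁ = 1.333 × 13.87 = 18.5.
Round up: n₁ = 19, giving n₂ = 3 × 19 = 57.

n₁ = 19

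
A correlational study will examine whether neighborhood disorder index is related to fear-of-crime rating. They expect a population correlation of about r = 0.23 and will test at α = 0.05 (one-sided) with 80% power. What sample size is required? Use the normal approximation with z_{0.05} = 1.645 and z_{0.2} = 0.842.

Fisher's z: C = ½·ln((1+r)/(1−r)) = ½·ln(1.5974) = 0.2342.
n = ((z_{α} + z_β)/C)² + 3.
(1.645 + 0.842) / 0.2342 = 2.487 / 0.2342 = 10.619.
n = 10.619² + 3 = 112.77 + 3 = 115.8.
Round up.

n = 116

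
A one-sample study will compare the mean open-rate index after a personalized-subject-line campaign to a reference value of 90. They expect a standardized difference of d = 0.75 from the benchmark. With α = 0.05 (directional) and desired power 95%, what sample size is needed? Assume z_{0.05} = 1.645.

n = 20

For a one-sample test: n = ((z_{α} + z_β) / d)².
z_{α} + z_β = 1.645 + 1.645 = 3.290.
n = (3.290 / 0.75)² = 4.387² = 19.24.
Round up.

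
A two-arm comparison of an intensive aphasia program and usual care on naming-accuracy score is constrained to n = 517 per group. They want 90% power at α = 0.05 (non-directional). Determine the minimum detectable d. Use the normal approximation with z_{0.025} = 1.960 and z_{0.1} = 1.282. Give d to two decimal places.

For two independent groups of n = 517 each: d_min = (z_{α/2} + z_β)·√(2/n).
z-sum = 1.960 + 1.282 = 3.242.
d_min = 3.242 × √(2/517) = 3.242 × 0.0622 = 0.202.

d_min ≈ 0.20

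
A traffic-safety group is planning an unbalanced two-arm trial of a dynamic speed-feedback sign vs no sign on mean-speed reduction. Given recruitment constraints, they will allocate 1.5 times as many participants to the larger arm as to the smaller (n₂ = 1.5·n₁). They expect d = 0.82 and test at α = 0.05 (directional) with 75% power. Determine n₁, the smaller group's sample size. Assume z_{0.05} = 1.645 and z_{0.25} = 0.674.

With allocation ratio k = n₂/n₁ = 1.5, Var(x̄₁−x̄₂) = σ²(1/n₁ + 1/(k·n₁)) = σ²·(k+1)/(k·n₁).
So n₁ = (1 + 1/k)·((z_{α} + z_β)/d)² = 1.667 × (2.319/0.82)².
n₁ = 1.667 × 8.00 = 13.3.
Round up: n₁ = 14, giving n₂ = 1.5 × 14 = 21.

n₁ = 14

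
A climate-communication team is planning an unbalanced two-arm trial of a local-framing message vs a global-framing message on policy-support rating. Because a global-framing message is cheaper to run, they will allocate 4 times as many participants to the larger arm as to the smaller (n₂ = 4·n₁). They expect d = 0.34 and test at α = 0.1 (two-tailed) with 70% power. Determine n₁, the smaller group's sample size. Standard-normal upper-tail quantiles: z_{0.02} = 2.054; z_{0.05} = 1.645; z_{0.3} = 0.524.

n₁ = 51

With allocation ratio k = n₂/n₁ = 4, Var(x̄₁−x̄₂) = σ²(1/n₁ + 1/(k·n₁)) = σ²·(k+1)/(k·n₁).
So n₁ = (1 + 1/k)·((z_{α/2} + z_β)/d)² = 1.250 × (2.169/0.34)².
n₁ = 1.250 × 40.70 = 50.9.
Round up: n₁ = 51, giving n₂ = 4 × 51 = 204.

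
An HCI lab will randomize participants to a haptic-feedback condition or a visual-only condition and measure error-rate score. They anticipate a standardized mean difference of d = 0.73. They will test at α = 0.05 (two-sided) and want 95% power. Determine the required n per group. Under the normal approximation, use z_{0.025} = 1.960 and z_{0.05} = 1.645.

n = 49 per group

For two independent groups with equal n: n = 2·((z_{α/2} + z_β) / d)².
z_{α/2} + z_β = 1.960 + 1.645 = 3.605.
n = 2 × (3.605 / 0.73)² = 2 × 4.938² = 2 × 24.39 = 48.8.
Round up to the next whole participant.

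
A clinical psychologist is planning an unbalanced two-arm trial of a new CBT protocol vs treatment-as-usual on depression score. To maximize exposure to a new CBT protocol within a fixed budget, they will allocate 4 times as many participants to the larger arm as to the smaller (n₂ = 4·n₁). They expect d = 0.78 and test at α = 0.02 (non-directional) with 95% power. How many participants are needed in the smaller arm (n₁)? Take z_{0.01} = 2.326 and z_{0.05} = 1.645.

n₁ = 33

With allocation ratio k = n₂/n₁ = 4, Var(x̄₁−x̄₂) = σ²(1/n₁ + 1/(k·n₁)) = σ²·(k+1)/(k·n₁).
So n₁ = (1 + 1/k)·((z_{α/2} + z_β)/d)² = 1.250 × (3.971/0.78)².
n₁ = 1.250 × 25.92 = 32.4.
Round up: n₁ = 33, giving n₂ = 4 × 33 = 132.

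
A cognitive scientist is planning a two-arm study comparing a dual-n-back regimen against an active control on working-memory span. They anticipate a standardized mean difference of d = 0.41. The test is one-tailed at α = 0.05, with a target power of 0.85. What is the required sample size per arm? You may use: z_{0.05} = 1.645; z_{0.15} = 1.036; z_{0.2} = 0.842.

n = 86 per group

For two independent groups with equal n: n = 2·((z_{α} + z_β) / d)².
z_{α} + z_β = 1.645 + 1.036 = 2.681.
n = 2 × (2.681 / 0.41)² = 2 × 6.539² = 2 × 42.76 = 85.5.
Round up to the next whole participant.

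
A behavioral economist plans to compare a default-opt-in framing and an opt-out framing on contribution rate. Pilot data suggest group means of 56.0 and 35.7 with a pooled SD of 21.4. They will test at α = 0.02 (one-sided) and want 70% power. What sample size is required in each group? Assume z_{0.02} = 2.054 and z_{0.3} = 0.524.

n = 15 per group

Cohen's d = |M₁ − M₂| / SD_pooled = |56.0 − 35.7| / 21.4 = 20.3 / 21.4 = 0.949.
For two independent groups with equal n: n = 2·((z_{α} + z_β) / d)².
z_{α} + z_β = 2.054 + 0.524 = 2.578.
n = 2 × (2.578 / 0.949)² = 2 × 2.717² = 2 × 7.38 = 14.8.
Round up to the next whole participant.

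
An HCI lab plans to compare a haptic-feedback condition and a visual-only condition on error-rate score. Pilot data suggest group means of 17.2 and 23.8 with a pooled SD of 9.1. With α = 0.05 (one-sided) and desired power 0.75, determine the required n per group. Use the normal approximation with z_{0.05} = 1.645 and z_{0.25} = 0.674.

n = 21 per group

Cohen's d = |M₁ − M₂| / SD_pooled = |17.2 − 23.8| / 9.1 = 6.6 / 9.1 = 0.725.
For two independent groups with equal n: n = 2·((z_{α} + z_β) / d)².
z_{α} + z_β = 1.645 + 0.674 = 2.319.
n = 2 × (2.319 / 0.725)² = 2 × 3.199² = 2 × 10.23 = 20.5.
Round up to the next whole participant.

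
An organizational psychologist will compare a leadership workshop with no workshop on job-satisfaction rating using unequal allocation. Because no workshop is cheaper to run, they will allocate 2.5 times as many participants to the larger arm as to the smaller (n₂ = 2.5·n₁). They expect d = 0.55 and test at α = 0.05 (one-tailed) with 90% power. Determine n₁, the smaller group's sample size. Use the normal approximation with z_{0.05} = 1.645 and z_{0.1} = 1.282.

With allocation ratio k = n₂/n₁ = 2.5, Var(x̄₁−x̄₂) = σ²(1/n₁ + 1/(k·n₁)) = σ²·(k+1)/(k·n₁).
So n₁ = (1 + 1/k)·((z_{α} + z_β)/d)² = 1.400 × (2.927/0.55)².
n₁ = 1.400 × 28.32 = 39.7.
Round up: n₁ = 40, giving n₂ = 2.5 × 40 = 100.

n₁ = 40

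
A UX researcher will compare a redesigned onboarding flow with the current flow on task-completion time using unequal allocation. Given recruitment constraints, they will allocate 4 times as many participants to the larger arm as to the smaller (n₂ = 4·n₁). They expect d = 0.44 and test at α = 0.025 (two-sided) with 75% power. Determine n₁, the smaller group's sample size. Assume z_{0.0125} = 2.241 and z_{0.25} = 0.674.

n₁ = 55

With allocation ratio k = n₂/n₁ = 4, Var(x̄₁−x̄₂) = σ²(1/n₁ + 1/(k·n₁)) = σ²·(k+1)/(k·n₁).
So n₁ = (1 + 1/k)·((z_{α/2} + z_β)/d)² = 1.250 × (2.915/0.44)².
n₁ = 1.250 × 43.89 = 54.9.
Round up: n₁ = 55, giving n₂ = 4 × 55 = 220.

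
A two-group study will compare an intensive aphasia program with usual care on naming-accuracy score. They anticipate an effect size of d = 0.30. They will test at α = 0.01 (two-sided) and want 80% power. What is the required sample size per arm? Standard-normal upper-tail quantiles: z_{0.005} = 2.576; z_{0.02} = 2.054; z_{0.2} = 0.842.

For two independent groups with equal n: n = 2·((z_{α/2} + z_β) / d)².
z_{α/2} + z_β = 2.576 + 0.842 = 3.418.
n = 2 × (3.418 / 0.30)² = 2 × 11.393² = 2 × 129.81 = 259.6.
Round up to the next whole participant.

n = 260 per group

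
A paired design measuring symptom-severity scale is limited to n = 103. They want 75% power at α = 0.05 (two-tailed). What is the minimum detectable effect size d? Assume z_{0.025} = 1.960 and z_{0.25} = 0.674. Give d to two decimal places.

For a single sample (or paired design) of n = 103: d_min = (z_{α/2} + z_β)/√n.
z-sum = 1.960 + 0.674 = 2.634.
d_min = 2.634 / √103 = 2.634 / 10.149 = 0.260.

d_min ≈ 0.26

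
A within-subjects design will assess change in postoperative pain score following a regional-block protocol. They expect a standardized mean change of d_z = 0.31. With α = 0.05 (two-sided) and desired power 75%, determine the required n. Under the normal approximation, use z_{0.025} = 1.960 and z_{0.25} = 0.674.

n = 73 pairs

For a paired (one-sample on differences) test: n = ((z_{α/2} + z_β) / d)².
z_{α/2} + z_β = 1.960 + 0.674 = 2.634.
n = (2.634 / 0.31)² = 8.497² = 72.20.
Round up.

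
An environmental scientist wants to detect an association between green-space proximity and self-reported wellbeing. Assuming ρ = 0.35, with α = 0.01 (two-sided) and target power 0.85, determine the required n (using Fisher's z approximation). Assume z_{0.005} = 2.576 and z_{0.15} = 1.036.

Fisher's z: C = ½·ln((1+r)/(1−r)) = ½·ln(2.0769) = 0.3654.
n = ((z_{α/2} + z_β)/C)² + 3.
(2.576 + 1.036) / 0.3654 = 3.612 / 0.3654 = 9.885.
n = 9.885² + 3 = 97.71 + 3 = 100.7.
Round up.

n = 101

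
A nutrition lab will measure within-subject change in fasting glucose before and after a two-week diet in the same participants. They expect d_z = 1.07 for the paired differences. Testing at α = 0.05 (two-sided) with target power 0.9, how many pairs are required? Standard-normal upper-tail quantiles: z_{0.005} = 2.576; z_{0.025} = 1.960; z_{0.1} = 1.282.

n = 10 pairs

For a paired (one-sample on differences) test: n = ((z_{α/2} + z_β) / d)².
z_{α/2} + z_β = 1.960 + 1.282 = 3.242.
n = (3.242 / 1.07)² = 3.030² = 9.18.
Round up.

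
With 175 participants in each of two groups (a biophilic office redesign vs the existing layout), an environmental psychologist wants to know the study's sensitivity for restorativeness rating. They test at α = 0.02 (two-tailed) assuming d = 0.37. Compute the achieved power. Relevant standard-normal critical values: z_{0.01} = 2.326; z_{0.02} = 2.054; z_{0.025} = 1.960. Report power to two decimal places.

For two equal groups, power = Φ(d·√(n/2) − z_{α/2}).
d·√(n/2) = 0.37 × √(175/2) = 0.37 × 9.354 = 3.461.
z_β = 3.461 − 2.326 = 1.135.
Power = Φ(1.135) = 0.872.

power ≈ 0.87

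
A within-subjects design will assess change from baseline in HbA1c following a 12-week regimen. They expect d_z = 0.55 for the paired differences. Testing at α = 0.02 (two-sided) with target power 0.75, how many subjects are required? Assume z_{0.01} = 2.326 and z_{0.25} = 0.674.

For a paired (one-sample on differences) test: n = ((z_{α/2} + z_β) / d)².
z_{α/2} + z_β = 2.326 + 0.674 = 3.000.
n = (3.000 / 0.55)² = 5.455² = 29.75.
Round up.

n = 30 pairs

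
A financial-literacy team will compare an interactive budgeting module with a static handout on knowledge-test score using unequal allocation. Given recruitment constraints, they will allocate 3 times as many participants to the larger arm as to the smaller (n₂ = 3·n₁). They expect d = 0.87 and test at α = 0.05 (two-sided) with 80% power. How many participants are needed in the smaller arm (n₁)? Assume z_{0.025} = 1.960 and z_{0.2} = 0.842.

n₁ = 14

With allocation ratio k = n₂/n₁ = 3, Var(x̄₁−x̄₂) = σ²(1/n₁ + 1/(k·n₁)) = σ²·(k+1)/(k·n₁).
So n₁ = (1 + 1/k)·((z_{α/2} + z_β)/d)² = 1.333 × (2.802/0.87)².
n₁ = 1.333 × 10.37 = 13.8.
Round up: n₁ = 14, giving n₂ = 3 × 14 = 42.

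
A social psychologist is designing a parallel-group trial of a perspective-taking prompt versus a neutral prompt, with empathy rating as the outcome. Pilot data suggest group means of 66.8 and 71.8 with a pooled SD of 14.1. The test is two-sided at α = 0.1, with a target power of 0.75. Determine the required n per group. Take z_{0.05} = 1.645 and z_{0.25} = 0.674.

n = 86 per group

Cohen's d = |M₁ − M₂| / SD_pooled = |66.8 − 71.8| / 14.1 = 5.0 / 14.1 = 0.355.
For two independent groups with equal n: n = 2·((z_{α/2} + z_β) / d)².
z_{α/2} + z_β = 1.645 + 0.674 = 2.319.
n = 2 × (2.319 / 0.355)² = 2 × 6.532² = 2 × 42.67 = 85.3.
Round up to the next whole participant.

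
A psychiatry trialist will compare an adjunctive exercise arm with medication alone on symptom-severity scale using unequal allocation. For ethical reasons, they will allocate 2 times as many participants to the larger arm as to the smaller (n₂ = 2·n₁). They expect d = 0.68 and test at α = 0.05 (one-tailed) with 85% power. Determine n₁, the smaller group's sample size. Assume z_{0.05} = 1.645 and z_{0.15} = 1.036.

n₁ = 24

With allocation ratio k = n₂/n₁ = 2, Var(x̄₁−x̄₂) = σ²(1/n₁ + 1/(k·n₁)) = σ²·(k+1)/(k·n₁).
So n₁ = (1 + 1/k)·((z_{α} + z_β)/d)² = 1.500 × (2.681/0.68)².
n₁ = 1.500 × 15.54 = 23.3.
Round up: n₁ = 24, giving n₂ = 2 × 24 = 48.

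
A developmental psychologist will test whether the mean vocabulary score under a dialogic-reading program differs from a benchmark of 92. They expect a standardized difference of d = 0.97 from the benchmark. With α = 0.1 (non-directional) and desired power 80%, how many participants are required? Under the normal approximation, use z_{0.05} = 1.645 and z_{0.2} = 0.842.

For a one-sample test: n = ((z_{α/2} + z_β) / d)².
z_{α/2} + z_β = 1.645 + 0.842 = 2.487.
n = (2.487 / 0.97)² = 2.564² = 6.57.
Round up.

n = 7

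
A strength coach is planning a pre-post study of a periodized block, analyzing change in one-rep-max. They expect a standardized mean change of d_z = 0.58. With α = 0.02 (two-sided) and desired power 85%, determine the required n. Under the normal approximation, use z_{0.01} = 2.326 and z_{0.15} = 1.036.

n = 34 pairs

For a paired (one-sample on differences) test: n = ((z_{α/2} + z_β) / d)².
z_{α/2} + z_β = 2.326 + 1.036 = 3.362.
n = (3.362 / 0.58)² = 5.797² = 33.60.
Round up.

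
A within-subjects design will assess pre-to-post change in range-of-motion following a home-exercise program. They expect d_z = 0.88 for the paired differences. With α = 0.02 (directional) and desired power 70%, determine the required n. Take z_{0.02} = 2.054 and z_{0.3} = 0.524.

n = 9 pairs

For a paired (one-sample on differences) test: n = ((z_{α} + z_β) / d)².
z_{α} + z_β = 2.054 + 0.524 = 2.578.
n = (2.578 / 0.88)² = 2.930² = 8.58.
Round up.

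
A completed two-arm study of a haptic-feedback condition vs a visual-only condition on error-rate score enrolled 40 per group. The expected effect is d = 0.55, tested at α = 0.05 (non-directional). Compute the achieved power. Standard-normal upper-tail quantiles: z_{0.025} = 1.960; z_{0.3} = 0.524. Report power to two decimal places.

For two equal groups, power = Φ(d·√(n/2) − z_{α/2}).
d·√(n/2) = 0.55 × √(40/2) = 0.55 × 4.472 = 2.460.
z_β = 2.460 − 1.960 = 0.500.
Power = Φ(0.500) = 0.691.

power ≈ 0.69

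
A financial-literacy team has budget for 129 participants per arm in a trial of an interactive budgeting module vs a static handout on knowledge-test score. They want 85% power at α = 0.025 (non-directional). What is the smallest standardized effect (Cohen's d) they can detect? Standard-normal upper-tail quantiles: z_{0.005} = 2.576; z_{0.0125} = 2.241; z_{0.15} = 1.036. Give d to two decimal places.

d_min ≈ 0.41

For two independent groups of n = 129 each: d_min = (z_{α/2} + z_β)·√(2/n).
z-sum = 2.241 + 1.036 = 3.277.
d_min = 3.277 × √(2/129) = 3.277 × 0.1245 = 0.408.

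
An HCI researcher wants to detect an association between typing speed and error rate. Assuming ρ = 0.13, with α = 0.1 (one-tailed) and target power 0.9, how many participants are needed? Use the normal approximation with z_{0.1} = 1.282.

Fisher's z: C = ½·ln((1+r)/(1−r)) = ½·ln(1.2989) = 0.1307.
n = ((z_{α} + z_β)/C)² + 3.
(1.282 + 1.282) / 0.1307 = 2.564 / 0.1307 = 19.617.
n = 19.617² + 3 = 384.84 + 3 = 387.8.
Round up.

n = 388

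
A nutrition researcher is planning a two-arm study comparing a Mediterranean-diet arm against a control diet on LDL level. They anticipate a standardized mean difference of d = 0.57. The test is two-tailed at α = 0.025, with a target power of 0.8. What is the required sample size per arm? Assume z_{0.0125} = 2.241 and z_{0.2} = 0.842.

For two independent groups with equal n: n = 2·((z_{α/2} + z_β) / d)².
z_{α/2} + z_β = 2.241 + 0.842 = 3.083.
n = 2 × (3.083 / 0.57)² = 2 × 5.409² = 2 × 29.25 = 58.5.
Round up to the next whole participant.

n = 59 per group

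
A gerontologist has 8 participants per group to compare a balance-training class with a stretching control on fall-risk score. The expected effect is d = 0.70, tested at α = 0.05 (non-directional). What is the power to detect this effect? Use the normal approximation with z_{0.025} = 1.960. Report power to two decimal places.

power ≈ 0.29

For two equal groups, power = Φ(d·√(n/2) − z_{α/2}).
d·√(n/2) = 0.70 × √(8/2) = 0.70 × 2.000 = 1.400.
z_β = 1.400 − 1.960 = -0.560.
Power = Φ(-0.560) = 0.288.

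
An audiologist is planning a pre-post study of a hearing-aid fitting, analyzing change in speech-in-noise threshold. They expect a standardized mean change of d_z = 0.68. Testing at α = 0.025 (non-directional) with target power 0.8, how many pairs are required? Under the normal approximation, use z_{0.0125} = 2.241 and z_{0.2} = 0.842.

n = 21 pairs

For a paired (one-sample on differences) test: n = ((z_{α/2} + z_β) / d)².
z_{α/2} + z_β = 2.241 + 0.842 = 3.083.
n = (3.083 / 0.68)² = 4.534² = 20.56.
Round up.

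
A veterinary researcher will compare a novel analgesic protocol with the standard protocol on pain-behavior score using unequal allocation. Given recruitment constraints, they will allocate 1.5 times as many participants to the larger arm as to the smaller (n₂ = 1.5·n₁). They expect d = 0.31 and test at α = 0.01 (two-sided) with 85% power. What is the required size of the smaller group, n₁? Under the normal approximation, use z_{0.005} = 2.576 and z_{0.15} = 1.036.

n₁ = 227

With allocation ratio k = n₂/n₁ = 1.5, Var(x̄₁−x̄₂) = σ²(1/n₁ + 1/(k·n₁)) = σ²·(k+1)/(k·n₁).
So n₁ = (1 + 1/k)·((z_{α/2} + z_β)/d)² = 1.667 × (3.612/0.31)².
n₁ = 1.667 × 135.76 = 226.3.
Round up: n₁ = 227, giving n₂ = ⌈1.5 × 227⌉ = ⌈340.5⌉ = 341.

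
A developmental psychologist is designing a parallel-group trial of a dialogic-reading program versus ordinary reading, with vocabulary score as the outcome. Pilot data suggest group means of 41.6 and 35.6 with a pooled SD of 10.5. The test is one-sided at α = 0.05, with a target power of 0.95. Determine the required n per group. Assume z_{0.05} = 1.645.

Cohen's d = |M₁ − M₂| / SD_pooled = |41.6 − 35.6| / 10.5 = 6.0 / 10.5 = 0.571.
For two independent groups with equal n: n = 2·((z_{α} + z_β) / d)².
z_{α} + z_β = 1.645 + 1.645 = 3.290.
n = 2 × (3.290 / 0.571)² = 2 × 5.762² = 2 × 33.20 = 66.4.
Round up to the next whole participant.

n = 67 per group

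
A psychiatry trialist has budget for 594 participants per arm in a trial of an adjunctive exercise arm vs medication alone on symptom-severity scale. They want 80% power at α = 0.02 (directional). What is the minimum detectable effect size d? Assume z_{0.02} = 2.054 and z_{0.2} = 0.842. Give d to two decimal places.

d_min ≈ 0.17

For two independent groups of n = 594 each: d_min = (z_{α} + z_β)·√(2/n).
z-sum = 2.054 + 0.842 = 2.896.
d_min = 2.896 × √(2/594) = 2.896 × 0.0580 = 0.168.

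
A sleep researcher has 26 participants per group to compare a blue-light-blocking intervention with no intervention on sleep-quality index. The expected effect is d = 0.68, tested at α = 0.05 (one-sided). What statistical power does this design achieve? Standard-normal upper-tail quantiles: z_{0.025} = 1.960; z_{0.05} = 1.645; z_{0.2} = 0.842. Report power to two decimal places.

For two equal groups, power = Φ(d·√(n/2) − z_{α}).
d·√(n/2) = 0.68 × √(26/2) = 0.68 × 3.606 = 2.452.
z_β = 2.452 − 1.645 = 0.807.
Power = Φ(0.807) = 0.790.

power ≈ 0.79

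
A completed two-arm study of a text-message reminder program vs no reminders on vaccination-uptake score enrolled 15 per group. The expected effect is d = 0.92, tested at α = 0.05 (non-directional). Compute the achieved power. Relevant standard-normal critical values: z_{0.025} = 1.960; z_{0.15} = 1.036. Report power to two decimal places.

For two equal groups, power = Φ(d·√(n/2) − z_{α/2}).
d·√(n/2) = 0.92 × √(15/2) = 0.92 × 2.739 = 2.520.
z_β = 2.520 − 1.960 = 0.560.
Power = Φ(0.560) = 0.712.

power ≈ 0.71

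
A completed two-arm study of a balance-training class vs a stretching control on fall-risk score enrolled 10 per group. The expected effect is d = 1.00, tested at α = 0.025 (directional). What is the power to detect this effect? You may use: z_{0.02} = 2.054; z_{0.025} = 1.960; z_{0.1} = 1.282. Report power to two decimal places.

For two equal groups, power = Φ(d·√(n/2) − z_{α}).
d·√(n/2) = 1.00 × √(10/2) = 1.00 × 2.236 = 2.236.
z_β = 2.236 − 1.960 = 0.276.
Power = Φ(0.276) = 0.609.

power ≈ 0.61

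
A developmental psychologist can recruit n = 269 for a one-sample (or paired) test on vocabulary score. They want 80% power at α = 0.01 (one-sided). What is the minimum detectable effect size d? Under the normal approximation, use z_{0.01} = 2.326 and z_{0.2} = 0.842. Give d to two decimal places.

d_min ≈ 0.19

For a single sample (or paired design) of n = 269: d_min = (z_{α} + z_β)/√n.
z-sum = 2.326 + 0.842 = 3.168.
d_min = 3.168 / √269 = 3.168 / 16.401 = 0.193.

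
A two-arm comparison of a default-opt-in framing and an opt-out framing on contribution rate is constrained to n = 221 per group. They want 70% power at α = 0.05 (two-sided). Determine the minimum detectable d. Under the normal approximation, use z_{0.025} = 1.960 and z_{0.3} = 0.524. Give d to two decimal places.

d_min ≈ 0.24

For two independent groups of n = 221 each: d_min = (z_{α/2} + z_β)·√(2/n).
z-sum = 1.960 + 0.524 = 2.484.
d_min = 2.484 × √(2/221) = 2.484 × 0.0951 = 0.236.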